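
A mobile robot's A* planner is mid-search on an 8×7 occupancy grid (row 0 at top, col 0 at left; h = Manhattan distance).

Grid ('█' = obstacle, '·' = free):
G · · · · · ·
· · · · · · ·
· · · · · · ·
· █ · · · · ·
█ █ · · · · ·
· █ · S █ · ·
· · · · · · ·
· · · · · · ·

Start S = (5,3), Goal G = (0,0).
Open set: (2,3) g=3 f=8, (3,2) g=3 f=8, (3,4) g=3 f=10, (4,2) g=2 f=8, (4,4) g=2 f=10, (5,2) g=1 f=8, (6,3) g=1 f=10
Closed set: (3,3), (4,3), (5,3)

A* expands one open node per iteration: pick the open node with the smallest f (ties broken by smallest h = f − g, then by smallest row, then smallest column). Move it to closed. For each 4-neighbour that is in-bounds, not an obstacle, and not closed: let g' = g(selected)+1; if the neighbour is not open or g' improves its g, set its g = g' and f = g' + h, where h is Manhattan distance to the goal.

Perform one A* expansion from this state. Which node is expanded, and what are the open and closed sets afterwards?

step 1: expand (2,3) (f=8, h=5) → closed; open now [(1,3) g=4 f=8, (2,2) g=4 f=8, (2,4) g=4 f=10, (3,2) g=3 f=8, (3,4) g=3 f=10, (4,2) g=2 f=8, (4,4) g=2 f=10, (5,2) g=1 f=8, (6,3) g=1 f=10]

expanded=(2,3); open=[(1,3) g=4 f=8, (2,2) g=4 f=8, (2,4) g=4 f=10, (3,2) g=3 f=8, (3,4) g=3 f=10, (4,2) g=2 f=8, (4,4) g=2 f=10, (5,2) g=1 f=8, (6,3) g=1 f=10]; closed=[(2,3), (3,3), (4,3), (5,3)]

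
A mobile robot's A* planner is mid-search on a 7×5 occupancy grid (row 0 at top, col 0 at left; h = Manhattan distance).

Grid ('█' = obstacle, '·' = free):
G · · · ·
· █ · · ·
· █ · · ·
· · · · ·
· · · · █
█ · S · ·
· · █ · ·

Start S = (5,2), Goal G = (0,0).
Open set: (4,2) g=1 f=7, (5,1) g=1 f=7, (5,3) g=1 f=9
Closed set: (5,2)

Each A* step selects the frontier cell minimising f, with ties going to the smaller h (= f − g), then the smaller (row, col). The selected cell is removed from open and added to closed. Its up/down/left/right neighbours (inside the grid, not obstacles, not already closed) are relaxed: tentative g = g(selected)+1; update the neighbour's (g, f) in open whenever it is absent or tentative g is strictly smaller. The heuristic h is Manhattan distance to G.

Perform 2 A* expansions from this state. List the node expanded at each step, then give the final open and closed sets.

step 1: expand (4,2) (f=7, h=6) → closed; open now [(3,2) g=2 f=7, (4,1) g=2 f=7, (4,3) g=2 f=9, (5,1) g=1 f=7, (5,3) g=1 f=9]
step 2: expand (3,2) (f=7, h=5) → closed; open now [(2,2) g=3 f=7, (3,1) g=3 f=7, (3,3) g=3 f=9, (4,1) g=2 f=7, (4,3) g=2 f=9, (5,1) g=1 f=7, (5,3) g=1 f=9]

order=[(4,2) → (3,2)]; open=[(2,2) g=3 f=7, (3,1) g=3 f=7, (3,3) g=3 f=9, (4,1) g=2 f=7, (4,3) g=2 f=9, (5,1) g=1 f=7, (5,3) g=1 f=9]; closed=[(3,2), (4,2), (5,2)]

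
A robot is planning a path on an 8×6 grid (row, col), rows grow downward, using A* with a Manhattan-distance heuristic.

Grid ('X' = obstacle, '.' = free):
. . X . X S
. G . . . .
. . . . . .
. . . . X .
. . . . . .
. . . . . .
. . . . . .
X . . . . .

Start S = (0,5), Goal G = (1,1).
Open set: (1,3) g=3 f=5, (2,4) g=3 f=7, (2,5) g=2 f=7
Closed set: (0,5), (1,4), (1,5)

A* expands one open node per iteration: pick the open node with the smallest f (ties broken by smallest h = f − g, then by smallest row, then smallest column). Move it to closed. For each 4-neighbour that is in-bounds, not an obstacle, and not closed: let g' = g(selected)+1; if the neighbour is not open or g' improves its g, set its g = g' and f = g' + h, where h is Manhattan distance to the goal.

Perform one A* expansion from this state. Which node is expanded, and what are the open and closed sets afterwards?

expanded=(1,3); open=[(0,3) g=4 f=7, (1,2) g=4 f=5, (2,3) g=4 f=7, (2,4) g=3 f=7, (2,5) g=2 f=7]; closed=[(0,5), (1,3), (1,4), (1,5)]

step 1: expand (1,3) (f=5, h=2) → closed; open now [(0,3) g=4 f=7, (1,2) g=4 f=5, (2,3) g=4 f=7, (2,4) g=3 f=7, (2,5) g=2 f=7]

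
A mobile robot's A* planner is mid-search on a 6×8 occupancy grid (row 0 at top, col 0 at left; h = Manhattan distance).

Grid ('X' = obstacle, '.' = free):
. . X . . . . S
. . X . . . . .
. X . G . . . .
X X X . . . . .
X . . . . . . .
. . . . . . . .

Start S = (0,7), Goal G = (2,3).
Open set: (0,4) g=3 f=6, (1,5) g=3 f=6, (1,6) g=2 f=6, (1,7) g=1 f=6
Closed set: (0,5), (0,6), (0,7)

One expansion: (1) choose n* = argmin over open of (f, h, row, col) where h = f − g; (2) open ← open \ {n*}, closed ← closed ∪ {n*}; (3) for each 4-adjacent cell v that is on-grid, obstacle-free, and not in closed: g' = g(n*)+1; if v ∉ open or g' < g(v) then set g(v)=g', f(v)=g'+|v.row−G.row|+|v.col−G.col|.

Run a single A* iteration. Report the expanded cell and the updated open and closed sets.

step 1: expand (0,4) (f=6, h=3) → closed; open now [(0,3) g=4 f=6, (1,4) g=4 f=6, (1,5) g=3 f=6, (1,6) g=2 f=6, (1,7) g=1 f=6]

expanded=(0,4); open=[(0,3) g=4 f=6, (1,4) g=4 f=6, (1,5) g=3 f=6, (1,6) g=2 f=6, (1,7) g=1 f=6]; closed=[(0,4), (0,5), (0,6), (0,7)]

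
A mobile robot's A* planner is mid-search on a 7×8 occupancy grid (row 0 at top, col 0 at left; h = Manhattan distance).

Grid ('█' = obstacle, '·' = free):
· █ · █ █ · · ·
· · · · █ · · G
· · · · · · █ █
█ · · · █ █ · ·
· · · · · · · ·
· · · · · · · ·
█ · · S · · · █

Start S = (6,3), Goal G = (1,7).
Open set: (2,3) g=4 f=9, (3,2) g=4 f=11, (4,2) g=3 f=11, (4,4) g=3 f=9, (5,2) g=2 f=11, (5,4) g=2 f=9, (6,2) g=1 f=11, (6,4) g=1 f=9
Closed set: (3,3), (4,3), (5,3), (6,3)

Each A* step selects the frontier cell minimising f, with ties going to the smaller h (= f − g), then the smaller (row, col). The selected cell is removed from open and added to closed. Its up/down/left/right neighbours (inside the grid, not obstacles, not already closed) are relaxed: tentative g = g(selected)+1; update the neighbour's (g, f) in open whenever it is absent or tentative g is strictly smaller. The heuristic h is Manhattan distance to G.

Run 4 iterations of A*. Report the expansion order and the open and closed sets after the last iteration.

step 1: expand (2,3) (f=9, h=5) → closed; open now [(1,3) g=5 f=9, (2,2) g=5 f=11, (2,4) g=5 f=9, (3,2) g=4 f=11, (4,2) g=3 f=11, (4,4) g=3 f=9, (5,2) g=2 f=11, (5,4) g=2 f=9, (6,2) g=1 f=11, (6,4) g=1 f=9]
step 2: expand (1,3) (f=9, h=4) → closed; open now [(1,2) g=6 f=11, (2,2) g=5 f=11, (2,4) g=5 f=9, (3,2) g=4 f=11, (4,2) g=3 f=11, (4,4) g=3 f=9, (5,2) g=2 f=11, (5,4) g=2 f=9, (6,2) g=1 f=11, (6,4) g=1 f=9]
step 3: expand (2,4) (f=9, h=4) → closed; open now [(1,2) g=6 f=11, (2,2) g=5 f=11, (2,5) g=6 f=9, (3,2) g=4 f=11, (4,2) g=3 f=11, (4,4) g=3 f=9, (5,2) g=2 f=11, (5,4) g=2 f=9, (6,2) g=1 f=11, (6,4) g=1 f=9]
step 4: expand (2,5) (f=9, h=3) → closed; open now [(1,2) g=6 f=11, (1,5) g=7 f=9, (2,2) g=5 f=11, (3,2) g=4 f=11, (4,2) g=3 f=11, (4,4) g=3 f=9, (5,2) g=2 f=11, (5,4) g=2 f=9, (6,2) g=1 f=11, (6,4) g=1 f=9]

order=[(2,3) → (1,3) → (2,4) → (2,5)]; open=[(1,2) g=6 f=11, (1,5) g=7 f=9, (2,2) g=5 f=11, (3,2) g=4 f=11, (4,2) g=3 f=11, (4,4) g=3 f=9, (5,2) g=2 f=11, (5,4) g=2 f=9, (6,2) g=1 f=11, (6,4) g=1 f=9]; closed=[(1,3), (2,3), (2,4), (2,5), (3,3), (4,3), (5,3), (6,3)]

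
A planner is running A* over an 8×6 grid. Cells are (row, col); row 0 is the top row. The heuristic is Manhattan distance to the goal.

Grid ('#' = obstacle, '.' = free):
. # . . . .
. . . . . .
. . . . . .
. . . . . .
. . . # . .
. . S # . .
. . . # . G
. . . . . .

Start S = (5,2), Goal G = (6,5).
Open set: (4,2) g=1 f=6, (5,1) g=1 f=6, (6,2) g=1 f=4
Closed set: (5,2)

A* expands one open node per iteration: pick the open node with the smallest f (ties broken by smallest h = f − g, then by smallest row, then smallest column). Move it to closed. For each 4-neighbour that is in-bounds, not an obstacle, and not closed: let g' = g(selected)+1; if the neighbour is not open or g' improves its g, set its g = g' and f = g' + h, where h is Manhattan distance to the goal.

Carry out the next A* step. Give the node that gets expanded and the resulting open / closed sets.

step 1: expand (6,2) (f=4, h=3) → closed; open now [(4,2) g=1 f=6, (5,1) g=1 f=6, (6,1) g=2 f=6, (7,2) g=2 f=6]

expanded=(6,2); open=[(4,2) g=1 f=6, (5,1) g=1 f=6, (6,1) g=2 f=6, (7,2) g=2 f=6]; closed=[(5,2), (6,2)]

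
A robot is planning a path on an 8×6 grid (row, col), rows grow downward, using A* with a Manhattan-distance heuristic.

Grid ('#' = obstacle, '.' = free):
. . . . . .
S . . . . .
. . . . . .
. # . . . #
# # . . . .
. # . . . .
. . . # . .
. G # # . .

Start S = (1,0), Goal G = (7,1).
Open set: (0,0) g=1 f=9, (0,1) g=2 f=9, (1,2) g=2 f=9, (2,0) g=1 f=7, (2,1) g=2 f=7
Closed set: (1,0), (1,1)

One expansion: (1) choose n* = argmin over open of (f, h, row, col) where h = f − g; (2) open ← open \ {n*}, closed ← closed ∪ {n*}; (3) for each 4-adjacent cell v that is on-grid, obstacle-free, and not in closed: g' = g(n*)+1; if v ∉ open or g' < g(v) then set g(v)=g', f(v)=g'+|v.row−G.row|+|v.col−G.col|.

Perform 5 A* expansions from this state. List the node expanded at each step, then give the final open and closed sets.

order=[(2,1) → (2,0) → (3,0) → (2,2) → (3,2)]; open=[(0,0) g=1 f=9, (0,1) g=2 f=9, (1,2) g=2 f=9, (2,3) g=4 f=11, (3,3) g=5 f=11, (4,2) g=5 f=9]; closed=[(1,0), (1,1), (2,0), (2,1), (2,2), (3,0), (3,2)]

step 1: expand (2,1) (f=7, h=5) → closed; open now [(0,0) g=1 f=9, (0,1) g=2 f=9, (1,2) g=2 f=9, (2,0) g=1 f=7, (2,2) g=3 f=9]
step 2: expand (2,0) (f=7, h=6) → closed; open now [(0,0) g=1 f=9, (0,1) g=2 f=9, (1,2) g=2 f=9, (2,2) g=3 f=9, (3,0) g=2 f=7]
step 3: expand (3,0) (f=7, h=5) → closed; open now [(0,0) g=1 f=9, (0,1) g=2 f=9, (1,2) g=2 f=9, (2,2) g=3 f=9]
step 4: expand (2,2) (f=9, h=6) → closed; open now [(0,0) g=1 f=9, (0,1) g=2 f=9, (1,2) g=2 f=9, (2,3) g=4 f=11, (3,2) g=4 f=9]
step 5: expand (3,2) (f=9, h=5) → closed; open now [(0,0) g=1 f=9, (0,1) g=2 f=9, (1,2) g=2 f=9, (2,3) g=4 f=11, (3,3) g=5 f=11, (4,2) g=5 f=9]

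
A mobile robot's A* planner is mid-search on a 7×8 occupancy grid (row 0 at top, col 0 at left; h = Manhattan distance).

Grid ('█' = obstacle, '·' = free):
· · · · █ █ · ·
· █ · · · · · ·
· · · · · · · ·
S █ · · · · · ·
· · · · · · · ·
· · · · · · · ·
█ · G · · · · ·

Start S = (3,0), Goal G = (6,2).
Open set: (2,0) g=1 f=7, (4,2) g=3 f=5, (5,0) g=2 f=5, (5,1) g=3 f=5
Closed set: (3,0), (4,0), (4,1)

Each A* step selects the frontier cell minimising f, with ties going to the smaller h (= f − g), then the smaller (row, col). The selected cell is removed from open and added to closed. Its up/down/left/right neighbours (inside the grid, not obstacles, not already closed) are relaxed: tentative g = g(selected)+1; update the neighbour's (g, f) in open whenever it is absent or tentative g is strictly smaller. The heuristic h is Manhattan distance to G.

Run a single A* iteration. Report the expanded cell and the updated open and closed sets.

step 1: expand (4,2) (f=5, h=2) → closed; open now [(2,0) g=1 f=7, (3,2) g=4 f=7, (4,3) g=4 f=7, (5,0) g=2 f=5, (5,1) g=3 f=5, (5,2) g=4 f=5]

expanded=(4,2); open=[(2,0) g=1 f=7, (3,2) g=4 f=7, (4,3) g=4 f=7, (5,0) g=2 f=5, (5,1) g=3 f=5, (5,2) g=4 f=5]; closed=[(3,0), (4,0), (4,1), (4,2)]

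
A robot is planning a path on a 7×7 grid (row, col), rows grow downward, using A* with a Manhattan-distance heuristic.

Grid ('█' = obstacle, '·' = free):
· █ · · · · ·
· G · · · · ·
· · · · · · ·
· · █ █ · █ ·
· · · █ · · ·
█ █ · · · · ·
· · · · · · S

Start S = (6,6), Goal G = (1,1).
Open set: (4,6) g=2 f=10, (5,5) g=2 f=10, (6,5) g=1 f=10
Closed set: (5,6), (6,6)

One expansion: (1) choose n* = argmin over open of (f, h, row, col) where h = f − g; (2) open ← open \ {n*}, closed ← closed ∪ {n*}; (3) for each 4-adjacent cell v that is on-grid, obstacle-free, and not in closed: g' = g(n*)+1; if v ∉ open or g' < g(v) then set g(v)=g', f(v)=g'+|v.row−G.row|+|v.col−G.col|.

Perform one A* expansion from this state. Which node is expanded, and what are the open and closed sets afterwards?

step 1: expand (4,6) (f=10, h=8) → closed; open now [(3,6) g=3 f=10, (4,5) g=3 f=10, (5,5) g=2 f=10, (6,5) g=1 f=10]

expanded=(4,6); open=[(3,6) g=3 f=10, (4,5) g=3 f=10, (5,5) g=2 f=10, (6,5) g=1 f=10]; closed=[(4,6), (5,6), (6,6)]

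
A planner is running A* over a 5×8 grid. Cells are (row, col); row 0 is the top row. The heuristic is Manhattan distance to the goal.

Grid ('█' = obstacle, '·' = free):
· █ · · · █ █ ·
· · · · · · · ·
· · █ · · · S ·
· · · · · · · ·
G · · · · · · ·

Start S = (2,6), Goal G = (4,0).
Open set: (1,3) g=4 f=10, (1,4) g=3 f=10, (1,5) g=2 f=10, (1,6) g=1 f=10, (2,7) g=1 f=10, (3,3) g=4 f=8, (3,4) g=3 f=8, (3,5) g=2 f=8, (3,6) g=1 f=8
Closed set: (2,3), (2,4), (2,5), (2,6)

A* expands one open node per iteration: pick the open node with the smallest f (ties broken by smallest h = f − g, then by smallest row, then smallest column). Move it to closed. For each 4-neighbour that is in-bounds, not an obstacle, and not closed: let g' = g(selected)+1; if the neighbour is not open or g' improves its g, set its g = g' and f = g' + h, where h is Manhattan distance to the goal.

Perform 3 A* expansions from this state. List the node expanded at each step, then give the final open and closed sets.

order=[(3,3) → (3,2) → (3,1)]; open=[(1,3) g=4 f=10, (1,4) g=3 f=10, (1,5) g=2 f=10, (1,6) g=1 f=10, (2,1) g=7 f=10, (2,7) g=1 f=10, (3,0) g=7 f=8, (3,4) g=3 f=8, (3,5) g=2 f=8, (3,6) g=1 f=8, (4,1) g=7 f=8, (4,2) g=6 f=8, (4,3) g=5 f=8]; closed=[(2,3), (2,4), (2,5), (2,6), (3,1), (3,2), (3,3)]

step 1: expand (3,3) (f=8, h=4) → closed; open now [(1,3) g=4 f=10, (1,4) g=3 f=10, (1,5) g=2 f=10, (1,6) g=1 f=10, (2,7) g=1 f=10, (3,2) g=5 f=8, (3,4) g=3 f=8, (3,5) g=2 f=8, (3,6) g=1 f=8, (4,3) g=5 f=8]
step 2: expand (3,2) (f=8, h=3) → closed; open now [(1,3) g=4 f=10, (1,4) g=3 f=10, (1,5) g=2 f=10, (1,6) g=1 f=10, (2,7) g=1 f=10, (3,1) g=6 f=8, (3,4) g=3 f=8, (3,5) g=2 f=8, (3,6) g=1 f=8, (4,2) g=6 f=8, (4,3) g=5 f=8]
step 3: expand (3,1) (f=8, h=2) → closed; open now [(1,3) g=4 f=10, (1,4) g=3 f=10, (1,5) g=2 f=10, (1,6) g=1 f=10, (2,1) g=7 f=10, (2,7) g=1 f=10, (3,0) g=7 f=8, (3,4) g=3 f=8, (3,5) g=2 f=8, (3,6) g=1 f=8, (4,1) g=7 f=8, (4,2) g=6 f=8, (4,3) g=5 f=8]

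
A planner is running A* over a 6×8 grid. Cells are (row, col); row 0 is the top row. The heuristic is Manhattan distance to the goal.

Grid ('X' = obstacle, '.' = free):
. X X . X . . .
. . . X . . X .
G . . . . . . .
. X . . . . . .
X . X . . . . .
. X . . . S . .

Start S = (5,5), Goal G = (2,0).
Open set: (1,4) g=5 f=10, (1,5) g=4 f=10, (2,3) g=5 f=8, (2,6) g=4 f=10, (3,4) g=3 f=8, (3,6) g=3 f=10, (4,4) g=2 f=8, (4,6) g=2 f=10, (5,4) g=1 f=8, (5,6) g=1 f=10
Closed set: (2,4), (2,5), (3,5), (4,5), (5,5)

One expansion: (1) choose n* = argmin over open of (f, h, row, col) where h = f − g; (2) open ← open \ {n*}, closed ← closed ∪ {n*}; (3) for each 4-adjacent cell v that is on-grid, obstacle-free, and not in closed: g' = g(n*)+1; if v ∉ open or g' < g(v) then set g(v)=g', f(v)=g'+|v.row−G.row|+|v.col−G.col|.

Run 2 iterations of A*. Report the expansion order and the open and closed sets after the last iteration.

step 1: expand (2,3) (f=8, h=3) → closed; open now [(1,4) g=5 f=10, (1,5) g=4 f=10, (2,2) g=6 f=8, (2,6) g=4 f=10, (3,3) g=6 f=10, (3,4) g=3 f=8, (3,6) g=3 f=10, (4,4) g=2 f=8, (4,6) g=2 f=10, (5,4) g=1 f=8, (5,6) g=1 f=10]
step 2: expand (2,2) (f=8, h=2) → closed; open now [(1,2) g=7 f=10, (1,4) g=5 f=10, (1,5) g=4 f=10, (2,1) g=7 f=8, (2,6) g=4 f=10, (3,2) g=7 f=10, (3,3) g=6 f=10, (3,4) g=3 f=8, (3,6) g=3 f=10, (4,4) g=2 f=8, (4,6) g=2 f=10, (5,4) g=1 f=8, (5,6) g=1 f=10]

order=[(2,3) → (2,2)]; open=[(1,2) g=7 f=10, (1,4) g=5 f=10, (1,5) g=4 f=10, (2,1) g=7 f=8, (2,6) g=4 f=10, (3,2) g=7 f=10, (3,3) g=6 f=10, (3,4) g=3 f=8, (3,6) g=3 f=10, (4,4) g=2 f=8, (4,6) g=2 f=10, (5,4) g=1 f=8, (5,6) g=1 f=10]; closed=[(2,2), (2,3), (2,4), (2,5), (3,5), (4,5), (5,5)]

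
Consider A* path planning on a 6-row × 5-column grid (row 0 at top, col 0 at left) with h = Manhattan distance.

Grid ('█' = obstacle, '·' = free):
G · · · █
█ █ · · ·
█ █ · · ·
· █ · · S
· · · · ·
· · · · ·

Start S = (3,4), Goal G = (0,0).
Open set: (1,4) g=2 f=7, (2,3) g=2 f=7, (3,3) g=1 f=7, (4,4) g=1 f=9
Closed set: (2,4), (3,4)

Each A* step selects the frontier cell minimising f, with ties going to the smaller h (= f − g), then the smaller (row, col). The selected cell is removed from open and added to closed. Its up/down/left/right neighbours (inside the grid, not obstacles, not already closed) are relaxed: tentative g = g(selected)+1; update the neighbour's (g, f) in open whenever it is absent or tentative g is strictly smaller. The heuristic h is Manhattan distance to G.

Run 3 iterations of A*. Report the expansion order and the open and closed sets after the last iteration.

step 1: expand (1,4) (f=7, h=5) → closed; open now [(1,3) g=3 f=7, (2,3) g=2 f=7, (3,3) g=1 f=7, (4,4) g=1 f=9]
step 2: expand (1,3) (f=7, h=4) → closed; open now [(0,3) g=4 f=7, (1,2) g=4 f=7, (2,3) g=2 f=7, (3,3) g=1 f=7, (4,4) g=1 f=9]
step 3: expand (0,3) (f=7, h=3) → closed; open now [(0,2) g=5 f=7, (1,2) g=4 f=7, (2,3) g=2 f=7, (3,3) g=1 f=7, (4,4) g=1 f=9]

order=[(1,4) → (1,3) → (0,3)]; open=[(0,2) g=5 f=7, (1,2) g=4 f=7, (2,3) g=2 f=7, (3,3) g=1 f=7, (4,4) g=1 f=9]; closed=[(0,3), (1,3), (1,4), (2,4), (3,4)]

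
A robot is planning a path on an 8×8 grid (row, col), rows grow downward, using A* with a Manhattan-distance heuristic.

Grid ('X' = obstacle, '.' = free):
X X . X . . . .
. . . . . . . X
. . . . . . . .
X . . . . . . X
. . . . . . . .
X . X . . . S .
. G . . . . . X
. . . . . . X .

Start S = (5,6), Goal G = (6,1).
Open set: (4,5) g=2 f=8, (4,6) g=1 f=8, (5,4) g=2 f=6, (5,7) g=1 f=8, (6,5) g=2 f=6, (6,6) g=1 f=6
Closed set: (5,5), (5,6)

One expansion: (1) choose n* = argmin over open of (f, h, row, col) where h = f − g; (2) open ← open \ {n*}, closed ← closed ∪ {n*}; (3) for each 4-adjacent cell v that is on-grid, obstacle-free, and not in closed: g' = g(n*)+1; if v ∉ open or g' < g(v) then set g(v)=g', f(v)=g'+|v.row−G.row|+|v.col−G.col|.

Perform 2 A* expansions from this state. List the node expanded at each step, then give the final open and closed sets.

order=[(5,4) → (5,3)]; open=[(4,3) g=4 f=8, (4,4) g=3 f=8, (4,5) g=2 f=8, (4,6) g=1 f=8, (5,7) g=1 f=8, (6,3) g=4 f=6, (6,4) g=3 f=6, (6,5) g=2 f=6, (6,6) g=1 f=6]; closed=[(5,3), (5,4), (5,5), (5,6)]

step 1: expand (5,4) (f=6, h=4) → closed; open now [(4,4) g=3 f=8, (4,5) g=2 f=8, (4,6) g=1 f=8, (5,3) g=3 f=6, (5,7) g=1 f=8, (6,4) g=3 f=6, (6,5) g=2 f=6, (6,6) g=1 f=6]
step 2: expand (5,3) (f=6, h=3) → closed; open now [(4,3) g=4 f=8, (4,4) g=3 f=8, (4,5) g=2 f=8, (4,6) g=1 f=8, (5,7) g=1 f=8, (6,3) g=4 f=6, (6,4) g=3 f=6, (6,5) g=2 f=6, (6,6) g=1 f=6]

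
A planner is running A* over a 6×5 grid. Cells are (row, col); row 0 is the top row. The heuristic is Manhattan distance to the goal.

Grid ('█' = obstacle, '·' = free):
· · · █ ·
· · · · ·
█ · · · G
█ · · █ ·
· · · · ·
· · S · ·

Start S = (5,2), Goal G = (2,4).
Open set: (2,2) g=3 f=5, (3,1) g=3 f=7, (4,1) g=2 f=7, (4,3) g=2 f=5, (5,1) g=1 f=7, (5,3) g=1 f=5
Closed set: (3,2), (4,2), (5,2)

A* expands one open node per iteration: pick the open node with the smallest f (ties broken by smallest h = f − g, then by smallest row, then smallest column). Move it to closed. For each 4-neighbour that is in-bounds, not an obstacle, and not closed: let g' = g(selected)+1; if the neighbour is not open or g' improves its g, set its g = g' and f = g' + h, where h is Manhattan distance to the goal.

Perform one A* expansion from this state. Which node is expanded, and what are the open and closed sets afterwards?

step 1: expand (2,2) (f=5, h=2) → closed; open now [(1,2) g=4 f=7, (2,1) g=4 f=7, (2,3) g=4 f=5, (3,1) g=3 f=7, (4,1) g=2 f=7, (4,3) g=2 f=5, (5,1) g=1 f=7, (5,3) g=1 f=5]

expanded=(2,2); open=[(1,2) g=4 f=7, (2,1) g=4 f=7, (2,3) g=4 f=5, (3,1) g=3 f=7, (4,1) g=2 f=7, (4,3) g=2 f=5, (5,1) g=1 f=7, (5,3) g=1 f=5]; closed=[(2,2), (3,2), (4,2), (5,2)]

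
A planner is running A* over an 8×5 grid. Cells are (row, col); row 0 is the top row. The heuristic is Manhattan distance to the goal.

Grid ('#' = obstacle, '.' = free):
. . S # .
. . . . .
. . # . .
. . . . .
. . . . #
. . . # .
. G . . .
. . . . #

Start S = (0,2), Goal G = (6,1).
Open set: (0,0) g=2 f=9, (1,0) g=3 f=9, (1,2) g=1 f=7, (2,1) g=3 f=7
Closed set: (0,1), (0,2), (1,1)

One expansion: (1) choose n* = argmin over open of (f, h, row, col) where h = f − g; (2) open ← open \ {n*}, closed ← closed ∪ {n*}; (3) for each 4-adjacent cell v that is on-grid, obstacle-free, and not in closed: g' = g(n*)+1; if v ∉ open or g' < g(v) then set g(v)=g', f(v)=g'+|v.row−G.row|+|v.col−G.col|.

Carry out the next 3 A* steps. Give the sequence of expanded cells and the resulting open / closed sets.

order=[(2,1) → (3,1) → (4,1)]; open=[(0,0) g=2 f=9, (1,0) g=3 f=9, (1,2) g=1 f=7, (2,0) g=4 f=9, (3,0) g=5 f=9, (3,2) g=5 f=9, (4,0) g=6 f=9, (4,2) g=6 f=9, (5,1) g=6 f=7]; closed=[(0,1), (0,2), (1,1), (2,1), (3,1), (4,1)]

step 1: expand (2,1) (f=7, h=4) → closed; open now [(0,0) g=2 f=9, (1,0) g=3 f=9, (1,2) g=1 f=7, (2,0) g=4 f=9, (3,1) g=4 f=7]
step 2: expand (3,1) (f=7, h=3) → closed; open now [(0,0) g=2 f=9, (1,0) g=3 f=9, (1,2) g=1 f=7, (2,0) g=4 f=9, (3,0) g=5 f=9, (3,2) g=5 f=9, (4,1) g=5 f=7]
step 3: expand (4,1) (f=7, h=2) → closed; open now [(0,0) g=2 f=9, (1,0) g=3 f=9, (1,2) g=1 f=7, (2,0) g=4 f=9, (3,0) g=5 f=9, (3,2) g=5 f=9, (4,0) g=6 f=9, (4,2) g=6 f=9, (5,1) g=6 f=7]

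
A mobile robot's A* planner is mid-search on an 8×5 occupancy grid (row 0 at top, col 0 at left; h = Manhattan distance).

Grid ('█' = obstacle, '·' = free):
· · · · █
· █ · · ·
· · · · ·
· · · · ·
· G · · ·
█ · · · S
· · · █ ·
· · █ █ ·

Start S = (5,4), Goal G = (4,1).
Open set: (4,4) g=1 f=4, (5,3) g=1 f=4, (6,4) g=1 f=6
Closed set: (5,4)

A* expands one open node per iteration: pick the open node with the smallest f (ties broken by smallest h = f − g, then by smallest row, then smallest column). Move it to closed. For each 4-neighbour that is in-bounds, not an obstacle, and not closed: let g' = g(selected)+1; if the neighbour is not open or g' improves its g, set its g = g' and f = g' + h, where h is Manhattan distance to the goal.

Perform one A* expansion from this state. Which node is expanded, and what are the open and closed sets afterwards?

step 1: expand (4,4) (f=4, h=3) → closed; open now [(3,4) g=2 f=6, (4,3) g=2 f=4, (5,3) g=1 f=4, (6,4) g=1 f=6]

expanded=(4,4); open=[(3,4) g=2 f=6, (4,3) g=2 f=4, (5,3) g=1 f=4, (6,4) g=1 f=6]; closed=[(4,4), (5,4)]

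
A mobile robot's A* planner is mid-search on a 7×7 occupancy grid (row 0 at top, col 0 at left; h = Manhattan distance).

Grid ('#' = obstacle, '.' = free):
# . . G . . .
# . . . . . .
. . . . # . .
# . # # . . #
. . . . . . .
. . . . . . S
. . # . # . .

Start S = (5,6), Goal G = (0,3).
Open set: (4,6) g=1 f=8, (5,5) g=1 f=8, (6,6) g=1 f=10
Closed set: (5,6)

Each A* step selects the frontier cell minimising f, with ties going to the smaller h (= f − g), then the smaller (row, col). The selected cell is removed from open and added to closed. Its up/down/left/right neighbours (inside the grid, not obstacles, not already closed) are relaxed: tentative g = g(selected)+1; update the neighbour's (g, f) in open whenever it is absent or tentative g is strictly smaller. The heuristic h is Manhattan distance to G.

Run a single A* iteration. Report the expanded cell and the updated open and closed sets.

step 1: expand (4,6) (f=8, h=7) → closed; open now [(4,5) g=2 f=8, (5,5) g=1 f=8, (6,6) g=1 f=10]

expanded=(4,6); open=[(4,5) g=2 f=8, (5,5) g=1 f=8, (6,6) g=1 f=10]; closed=[(4,6), (5,6)]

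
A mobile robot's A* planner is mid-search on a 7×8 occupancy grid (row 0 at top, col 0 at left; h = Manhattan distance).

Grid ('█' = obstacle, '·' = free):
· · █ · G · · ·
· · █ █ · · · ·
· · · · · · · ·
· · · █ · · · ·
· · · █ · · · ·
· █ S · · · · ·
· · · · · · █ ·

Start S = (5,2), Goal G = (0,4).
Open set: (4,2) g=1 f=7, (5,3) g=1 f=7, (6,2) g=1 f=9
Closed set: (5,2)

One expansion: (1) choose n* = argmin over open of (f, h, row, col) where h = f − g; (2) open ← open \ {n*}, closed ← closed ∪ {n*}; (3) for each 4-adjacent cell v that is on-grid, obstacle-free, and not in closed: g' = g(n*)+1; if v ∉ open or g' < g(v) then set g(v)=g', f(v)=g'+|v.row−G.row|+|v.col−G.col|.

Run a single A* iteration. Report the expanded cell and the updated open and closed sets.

step 1: expand (4,2) (f=7, h=6) → closed; open now [(3,2) g=2 f=7, (4,1) g=2 f=9, (5,3) g=1 f=7, (6,2) g=1 f=9]

expanded=(4,2); open=[(3,2) g=2 f=7, (4,1) g=2 f=9, (5,3) g=1 f=7, (6,2) g=1 f=9]; closed=[(4,2), (5,2)]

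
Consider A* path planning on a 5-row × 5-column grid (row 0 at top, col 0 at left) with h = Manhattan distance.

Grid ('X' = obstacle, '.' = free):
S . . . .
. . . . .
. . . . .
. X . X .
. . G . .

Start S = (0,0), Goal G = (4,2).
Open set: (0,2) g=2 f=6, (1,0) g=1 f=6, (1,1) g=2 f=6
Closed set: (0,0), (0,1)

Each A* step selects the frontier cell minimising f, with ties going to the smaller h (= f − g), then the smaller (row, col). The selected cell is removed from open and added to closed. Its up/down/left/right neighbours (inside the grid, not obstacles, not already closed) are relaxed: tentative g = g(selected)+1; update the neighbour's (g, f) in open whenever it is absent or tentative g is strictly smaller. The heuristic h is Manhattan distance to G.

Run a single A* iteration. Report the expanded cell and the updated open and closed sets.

step 1: expand (0,2) (f=6, h=4) → closed; open now [(0,3) g=3 f=8, (1,0) g=1 f=6, (1,1) g=2 f=6, (1,2) g=3 f=6]

expanded=(0,2); open=[(0,3) g=3 f=8, (1,0) g=1 f=6, (1,1) g=2 f=6, (1,2) g=3 f=6]; closed=[(0,0), (0,1), (0,2)]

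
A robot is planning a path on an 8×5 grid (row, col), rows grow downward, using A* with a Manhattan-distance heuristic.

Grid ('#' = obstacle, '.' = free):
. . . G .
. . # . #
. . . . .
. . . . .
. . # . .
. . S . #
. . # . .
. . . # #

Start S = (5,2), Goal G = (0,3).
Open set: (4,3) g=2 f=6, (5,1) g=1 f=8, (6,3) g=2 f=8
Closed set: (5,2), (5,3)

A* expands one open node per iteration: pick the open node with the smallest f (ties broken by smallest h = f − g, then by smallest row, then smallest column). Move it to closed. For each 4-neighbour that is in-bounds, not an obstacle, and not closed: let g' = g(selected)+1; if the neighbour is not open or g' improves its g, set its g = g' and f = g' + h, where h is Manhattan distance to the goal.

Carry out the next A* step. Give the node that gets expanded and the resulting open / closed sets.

expanded=(4,3); open=[(3,3) g=3 f=6, (4,4) g=3 f=8, (5,1) g=1 f=8, (6,3) g=2 f=8]; closed=[(4,3), (5,2), (5,3)]

step 1: expand (4,3) (f=6, h=4) → closed; open now [(3,3) g=3 f=6, (4,4) g=3 f=8, (5,1) g=1 f=8, (6,3) g=2 f=8]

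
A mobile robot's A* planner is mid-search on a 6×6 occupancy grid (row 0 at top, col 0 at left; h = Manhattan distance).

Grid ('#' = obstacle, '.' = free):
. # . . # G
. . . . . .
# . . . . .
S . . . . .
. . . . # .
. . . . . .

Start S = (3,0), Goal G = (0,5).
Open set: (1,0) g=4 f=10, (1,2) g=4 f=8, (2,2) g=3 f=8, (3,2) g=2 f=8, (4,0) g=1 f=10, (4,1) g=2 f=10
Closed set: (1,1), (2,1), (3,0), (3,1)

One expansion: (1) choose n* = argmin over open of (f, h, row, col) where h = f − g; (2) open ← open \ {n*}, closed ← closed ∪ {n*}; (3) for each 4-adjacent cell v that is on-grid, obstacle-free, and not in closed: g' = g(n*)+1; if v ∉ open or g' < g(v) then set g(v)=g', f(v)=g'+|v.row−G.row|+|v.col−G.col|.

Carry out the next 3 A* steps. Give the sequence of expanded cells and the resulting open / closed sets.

step 1: expand (1,2) (f=8, h=4) → closed; open now [(0,2) g=5 f=8, (1,0) g=4 f=10, (1,3) g=5 f=8, (2,2) g=3 f=8, (3,2) g=2 f=8, (4,0) g=1 f=10, (4,1) g=2 f=10]
step 2: expand (0,2) (f=8, h=3) → closed; open now [(0,3) g=6 f=8, (1,0) g=4 f=10, (1,3) g=5 f=8, (2,2) g=3 f=8, (3,2) g=2 f=8, (4,0) g=1 f=10, (4,1) g=2 f=10]
step 3: expand (0,3) (f=8, h=2) → closed; open now [(1,0) g=4 f=10, (1,3) g=5 f=8, (2,2) g=3 f=8, (3,2) g=2 f=8, (4,0) g=1 f=10, (4,1) g=2 f=10]

order=[(1,2) → (0,2) → (0,3)]; open=[(1,0) g=4 f=10, (1,3) g=5 f=8, (2,2) g=3 f=8, (3,2) g=2 f=8, (4,0) g=1 f=10, (4,1) g=2 f=10]; closed=[(0,2), (0,3), (1,1), (1,2), (2,1), (3,0), (3,1)]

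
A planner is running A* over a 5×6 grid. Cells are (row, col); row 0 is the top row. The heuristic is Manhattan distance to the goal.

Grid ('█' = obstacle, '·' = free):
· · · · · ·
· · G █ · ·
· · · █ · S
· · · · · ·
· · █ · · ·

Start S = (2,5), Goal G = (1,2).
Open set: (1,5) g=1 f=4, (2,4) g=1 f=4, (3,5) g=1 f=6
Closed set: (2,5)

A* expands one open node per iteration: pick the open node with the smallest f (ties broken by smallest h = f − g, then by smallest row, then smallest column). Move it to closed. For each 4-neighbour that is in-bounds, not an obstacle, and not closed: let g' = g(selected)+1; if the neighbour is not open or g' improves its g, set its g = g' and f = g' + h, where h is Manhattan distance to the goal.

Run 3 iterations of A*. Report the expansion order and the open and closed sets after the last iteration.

step 1: expand (1,5) (f=4, h=3) → closed; open now [(0,5) g=2 f=6, (1,4) g=2 f=4, (2,4) g=1 f=4, (3,5) g=1 f=6]
step 2: expand (1,4) (f=4, h=2) → closed; open now [(0,4) g=3 f=6, (0,5) g=2 f=6, (2,4) g=1 f=4, (3,5) g=1 f=6]
step 3: expand (2,4) (f=4, h=3) → closed; open now [(0,4) g=3 f=6, (0,5) g=2 f=6, (3,4) g=2 f=6, (3,5) g=1 f=6]

order=[(1,5) → (1,4) → (2,4)]; open=[(0,4) g=3 f=6, (0,5) g=2 f=6, (3,4) g=2 f=6, (3,5) g=1 f=6]; closed=[(1,4), (1,5), (2,4), (2,5)]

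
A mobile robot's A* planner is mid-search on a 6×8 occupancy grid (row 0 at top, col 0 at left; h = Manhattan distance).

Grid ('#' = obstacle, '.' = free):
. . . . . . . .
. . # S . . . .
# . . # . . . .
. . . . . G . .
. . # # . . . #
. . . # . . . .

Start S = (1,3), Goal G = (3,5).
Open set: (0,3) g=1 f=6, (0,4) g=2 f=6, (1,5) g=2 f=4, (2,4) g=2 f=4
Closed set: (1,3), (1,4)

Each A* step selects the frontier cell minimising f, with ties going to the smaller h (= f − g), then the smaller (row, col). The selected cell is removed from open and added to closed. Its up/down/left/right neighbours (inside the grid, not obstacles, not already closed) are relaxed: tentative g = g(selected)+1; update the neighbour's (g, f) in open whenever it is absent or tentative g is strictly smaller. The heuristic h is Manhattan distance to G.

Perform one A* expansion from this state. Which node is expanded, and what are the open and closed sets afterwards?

step 1: expand (1,5) (f=4, h=2) → closed; open now [(0,3) g=1 f=6, (0,4) g=2 f=6, (0,5) g=3 f=6, (1,6) g=3 f=6, (2,4) g=2 f=4, (2,5) g=3 f=4]

expanded=(1,5); open=[(0,3) g=1 f=6, (0,4) g=2 f=6, (0,5) g=3 f=6, (1,6) g=3 f=6, (2,4) g=2 f=4, (2,5) g=3 f=4]; closed=[(1,3), (1,4), (1,5)]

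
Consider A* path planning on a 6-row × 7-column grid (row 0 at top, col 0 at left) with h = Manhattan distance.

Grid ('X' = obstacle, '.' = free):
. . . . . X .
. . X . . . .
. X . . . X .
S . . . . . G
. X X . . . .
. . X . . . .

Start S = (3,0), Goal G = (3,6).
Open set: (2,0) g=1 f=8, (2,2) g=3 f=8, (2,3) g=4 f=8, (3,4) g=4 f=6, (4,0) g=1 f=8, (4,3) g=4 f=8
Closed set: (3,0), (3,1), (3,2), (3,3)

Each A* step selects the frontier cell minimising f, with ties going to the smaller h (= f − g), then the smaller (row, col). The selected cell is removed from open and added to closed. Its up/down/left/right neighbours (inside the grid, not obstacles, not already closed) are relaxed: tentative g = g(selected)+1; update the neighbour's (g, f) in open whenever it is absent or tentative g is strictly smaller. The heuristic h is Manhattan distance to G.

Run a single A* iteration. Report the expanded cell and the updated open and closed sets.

expanded=(3,4); open=[(2,0) g=1 f=8, (2,2) g=3 f=8, (2,3) g=4 f=8, (2,4) g=5 f=8, (3,5) g=5 f=6, (4,0) g=1 f=8, (4,3) g=4 f=8, (4,4) g=5 f=8]; closed=[(3,0), (3,1), (3,2), (3,3), (3,4)]

step 1: expand (3,4) (f=6, h=2) → closed; open now [(2,0) g=1 f=8, (2,2) g=3 f=8, (2,3) g=4 f=8, (2,4) g=5 f=8, (3,5) g=5 f=6, (4,0) g=1 f=8, (4,3) g=4 f=8, (4,4) g=5 f=8]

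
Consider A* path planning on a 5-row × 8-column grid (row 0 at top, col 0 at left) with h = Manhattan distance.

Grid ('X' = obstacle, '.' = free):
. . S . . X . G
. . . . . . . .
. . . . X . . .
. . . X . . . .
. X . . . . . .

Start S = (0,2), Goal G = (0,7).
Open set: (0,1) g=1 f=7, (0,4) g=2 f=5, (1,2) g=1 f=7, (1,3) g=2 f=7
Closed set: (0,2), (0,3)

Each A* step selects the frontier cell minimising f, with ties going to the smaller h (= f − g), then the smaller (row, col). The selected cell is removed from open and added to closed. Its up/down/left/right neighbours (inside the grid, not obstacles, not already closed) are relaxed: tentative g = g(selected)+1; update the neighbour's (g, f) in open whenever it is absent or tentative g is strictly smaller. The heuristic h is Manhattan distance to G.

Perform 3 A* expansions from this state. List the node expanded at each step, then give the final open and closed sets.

order=[(0,4) → (1,4) → (1,5)]; open=[(0,1) g=1 f=7, (1,2) g=1 f=7, (1,3) g=2 f=7, (1,6) g=5 f=7, (2,5) g=5 f=9]; closed=[(0,2), (0,3), (0,4), (1,4), (1,5)]

step 1: expand (0,4) (f=5, h=3) → closed; open now [(0,1) g=1 f=7, (1,2) g=1 f=7, (1,3) g=2 f=7, (1,4) g=3 f=7]
step 2: expand (1,4) (f=7, h=4) → closed; open now [(0,1) g=1 f=7, (1,2) g=1 f=7, (1,3) g=2 f=7, (1,5) g=4 f=7]
step 3: expand (1,5) (f=7, h=3) → closed; open now [(0,1) g=1 f=7, (1,2) g=1 f=7, (1,3) g=2 f=7, (1,6) g=5 f=7, (2,5) g=5 f=9]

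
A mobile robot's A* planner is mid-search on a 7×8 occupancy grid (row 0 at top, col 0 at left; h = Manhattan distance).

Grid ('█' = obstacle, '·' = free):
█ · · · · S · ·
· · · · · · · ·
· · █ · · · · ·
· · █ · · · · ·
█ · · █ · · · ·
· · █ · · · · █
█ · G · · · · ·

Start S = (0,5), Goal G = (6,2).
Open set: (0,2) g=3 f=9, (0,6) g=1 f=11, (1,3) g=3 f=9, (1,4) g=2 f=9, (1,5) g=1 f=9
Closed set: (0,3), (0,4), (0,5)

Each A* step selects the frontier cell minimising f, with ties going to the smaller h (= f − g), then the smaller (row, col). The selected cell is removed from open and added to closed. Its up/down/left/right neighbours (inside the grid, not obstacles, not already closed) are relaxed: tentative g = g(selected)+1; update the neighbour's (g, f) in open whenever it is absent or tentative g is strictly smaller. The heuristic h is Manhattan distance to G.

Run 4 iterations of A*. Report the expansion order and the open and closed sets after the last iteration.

order=[(0,2) → (1,2) → (1,3) → (2,3)]; open=[(0,1) g=4 f=11, (0,6) g=1 f=11, (1,1) g=5 f=11, (1,4) g=2 f=9, (1,5) g=1 f=9, (2,4) g=5 f=11, (3,3) g=5 f=9]; closed=[(0,2), (0,3), (0,4), (0,5), (1,2), (1,3), (2,3)]

step 1: expand (0,2) (f=9, h=6) → closed; open now [(0,1) g=4 f=11, (0,6) g=1 f=11, (1,2) g=4 f=9, (1,3) g=3 f=9, (1,4) g=2 f=9, (1,5) g=1 f=9]
step 2: expand (1,2) (f=9, h=5) → closed; open now [(0,1) g=4 f=11, (0,6) g=1 f=11, (1,1) g=5 f=11, (1,3) g=3 f=9, (1,4) g=2 f=9, (1,5) g=1 f=9]
step 3: expand (1,3) (f=9, h=6) → closed; open now [(0,1) g=4 f=11, (0,6) g=1 f=11, (1,1) g=5 f=11, (1,4) g=2 f=9, (1,5) g=1 f=9, (2,3) g=4 f=9]
step 4: expand (2,3) (f=9, h=5) → closed; open now [(0,1) g=4 f=11, (0,6) g=1 f=11, (1,1) g=5 f=11, (1,4) g=2 f=9, (1,5) g=1 f=9, (2,4) g=5 f=11, (3,3) g=5 f=9]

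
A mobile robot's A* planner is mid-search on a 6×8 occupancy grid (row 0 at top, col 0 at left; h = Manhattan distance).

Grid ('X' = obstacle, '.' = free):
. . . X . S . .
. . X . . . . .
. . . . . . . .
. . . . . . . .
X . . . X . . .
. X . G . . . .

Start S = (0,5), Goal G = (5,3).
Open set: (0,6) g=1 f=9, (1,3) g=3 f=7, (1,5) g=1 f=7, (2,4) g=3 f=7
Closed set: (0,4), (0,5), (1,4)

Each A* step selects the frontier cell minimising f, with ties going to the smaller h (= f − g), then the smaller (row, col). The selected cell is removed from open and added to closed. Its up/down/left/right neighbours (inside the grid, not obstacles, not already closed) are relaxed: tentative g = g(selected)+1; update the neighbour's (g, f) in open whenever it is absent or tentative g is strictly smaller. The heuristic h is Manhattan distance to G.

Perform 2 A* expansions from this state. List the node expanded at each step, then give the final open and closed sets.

order=[(1,3) → (2,3)]; open=[(0,6) g=1 f=9, (1,5) g=1 f=7, (2,2) g=5 f=9, (2,4) g=3 f=7, (3,3) g=5 f=7]; closed=[(0,4), (0,5), (1,3), (1,4), (2,3)]

step 1: expand (1,3) (f=7, h=4) → closed; open now [(0,6) g=1 f=9, (1,5) g=1 f=7, (2,3) g=4 f=7, (2,4) g=3 f=7]
step 2: expand (2,3) (f=7, h=3) → closed; open now [(0,6) g=1 f=9, (1,5) g=1 f=7, (2,2) g=5 f=9, (2,4) g=3 f=7, (3,3) g=5 f=7]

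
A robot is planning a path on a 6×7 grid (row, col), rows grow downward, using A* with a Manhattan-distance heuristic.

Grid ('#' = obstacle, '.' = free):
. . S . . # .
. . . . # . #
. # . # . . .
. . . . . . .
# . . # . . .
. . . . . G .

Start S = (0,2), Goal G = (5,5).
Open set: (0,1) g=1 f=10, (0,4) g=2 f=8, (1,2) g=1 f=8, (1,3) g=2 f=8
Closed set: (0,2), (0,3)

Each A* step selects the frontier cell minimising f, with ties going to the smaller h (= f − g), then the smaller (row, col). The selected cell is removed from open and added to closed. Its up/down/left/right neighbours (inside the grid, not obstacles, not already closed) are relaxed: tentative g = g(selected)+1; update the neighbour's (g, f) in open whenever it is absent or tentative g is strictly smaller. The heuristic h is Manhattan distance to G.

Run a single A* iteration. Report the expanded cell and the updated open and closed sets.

expanded=(0,4); open=[(0,1) g=1 f=10, (1,2) g=1 f=8, (1,3) g=2 f=8]; closed=[(0,2), (0,3), (0,4)]

step 1: expand (0,4) (f=8, h=6) → closed; open now [(0,1) g=1 f=10, (1,2) g=1 f=8, (1,3) g=2 f=8]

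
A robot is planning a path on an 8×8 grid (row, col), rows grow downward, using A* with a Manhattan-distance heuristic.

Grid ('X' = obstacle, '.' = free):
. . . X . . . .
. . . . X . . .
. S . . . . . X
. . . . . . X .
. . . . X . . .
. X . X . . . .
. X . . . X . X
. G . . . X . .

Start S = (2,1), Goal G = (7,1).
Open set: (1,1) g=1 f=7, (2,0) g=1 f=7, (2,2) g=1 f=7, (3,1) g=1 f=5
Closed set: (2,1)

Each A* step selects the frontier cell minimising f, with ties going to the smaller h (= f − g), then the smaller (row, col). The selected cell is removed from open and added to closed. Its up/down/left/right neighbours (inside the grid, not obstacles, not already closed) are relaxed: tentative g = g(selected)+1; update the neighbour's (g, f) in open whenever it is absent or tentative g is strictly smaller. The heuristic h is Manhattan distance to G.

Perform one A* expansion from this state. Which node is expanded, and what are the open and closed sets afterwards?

step 1: expand (3,1) (f=5, h=4) → closed; open now [(1,1) g=1 f=7, (2,0) g=1 f=7, (2,2) g=1 f=7, (3,0) g=2 f=7, (3,2) g=2 f=7, (4,1) g=2 f=5]

expanded=(3,1); open=[(1,1) g=1 f=7, (2,0) g=1 f=7, (2,2) g=1 f=7, (3,0) g=2 f=7, (3,2) g=2 f=7, (4,1) g=2 f=5]; closed=[(2,1), (3,1)]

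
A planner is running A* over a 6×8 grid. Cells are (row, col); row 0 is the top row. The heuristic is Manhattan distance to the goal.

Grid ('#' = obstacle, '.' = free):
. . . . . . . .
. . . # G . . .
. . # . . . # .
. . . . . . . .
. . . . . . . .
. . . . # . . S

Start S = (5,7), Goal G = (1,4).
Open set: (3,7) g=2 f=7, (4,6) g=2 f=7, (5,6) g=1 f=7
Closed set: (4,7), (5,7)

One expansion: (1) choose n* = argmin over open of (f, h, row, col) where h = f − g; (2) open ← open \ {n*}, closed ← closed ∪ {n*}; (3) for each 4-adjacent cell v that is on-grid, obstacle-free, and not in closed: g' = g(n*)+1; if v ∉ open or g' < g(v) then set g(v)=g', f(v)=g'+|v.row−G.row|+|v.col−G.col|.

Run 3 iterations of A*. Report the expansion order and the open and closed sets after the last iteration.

order=[(3,7) → (2,7) → (1,7)]; open=[(0,7) g=5 f=9, (1,6) g=5 f=7, (3,6) g=3 f=7, (4,6) g=2 f=7, (5,6) g=1 f=7]; closed=[(1,7), (2,7), (3,7), (4,7), (5,7)]

step 1: expand (3,7) (f=7, h=5) → closed; open now [(2,7) g=3 f=7, (3,6) g=3 f=7, (4,6) g=2 f=7, (5,6) g=1 f=7]
step 2: expand (2,7) (f=7, h=4) → closed; open now [(1,7) g=4 f=7, (3,6) g=3 f=7, (4,6) g=2 f=7, (5,6) g=1 f=7]
step 3: expand (1,7) (f=7, h=3) → closed; open now [(0,7) g=5 f=9, (1,6) g=5 f=7, (3,6) g=3 f=7, (4,6) g=2 f=7, (5,6) g=1 f=7]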